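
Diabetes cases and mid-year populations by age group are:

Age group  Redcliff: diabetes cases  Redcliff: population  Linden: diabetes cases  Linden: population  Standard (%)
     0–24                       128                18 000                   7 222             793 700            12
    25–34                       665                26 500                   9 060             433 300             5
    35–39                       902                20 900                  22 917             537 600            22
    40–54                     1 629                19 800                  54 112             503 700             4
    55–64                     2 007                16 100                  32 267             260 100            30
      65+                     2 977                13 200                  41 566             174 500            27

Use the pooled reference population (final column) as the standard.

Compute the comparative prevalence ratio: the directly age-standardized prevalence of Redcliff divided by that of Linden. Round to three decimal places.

Age-specific rates per 1 000 for Redcliff: 7.111, 25.094, 43.158, 82.273, 124.658, 225.530.
For Linden: 9.099, 20.909, 42.628, 107.429, 124.056, 238.201.
Standard weights: 0.12, 0.05, 0.22, 0.04, 0.30, 0.27.
Redcliff: 0.1200×7.111 + 0.0500×25.094 + 0.2200×43.158 + 0.0400×82.273 + 0.3000×124.658 + 0.2700×225.530 = 113.1844 per 1 000.
Linden: 0.1200×9.099 + 0.0500×20.909 + 0.2200×42.628 + 0.0400×107.429 + 0.3000×124.056 + 0.2700×238.201 = 117.3438 per 1 000.
Ratio = 113.1844 ÷ 117.3438 = 0.96455.

0.965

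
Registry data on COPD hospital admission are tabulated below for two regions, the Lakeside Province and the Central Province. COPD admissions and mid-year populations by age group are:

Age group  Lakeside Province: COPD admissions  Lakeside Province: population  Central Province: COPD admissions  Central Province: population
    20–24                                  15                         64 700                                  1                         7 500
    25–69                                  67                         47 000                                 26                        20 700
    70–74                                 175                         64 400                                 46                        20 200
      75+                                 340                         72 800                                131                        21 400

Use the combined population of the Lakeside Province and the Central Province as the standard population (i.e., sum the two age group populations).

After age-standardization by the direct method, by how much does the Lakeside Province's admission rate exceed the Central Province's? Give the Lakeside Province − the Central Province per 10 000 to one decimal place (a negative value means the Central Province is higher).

Age-specific rates per 10 000 for the Lakeside Province: 2.32, 14.26, 27.17, 46.70.
For the Central Province: 1.33, 12.56, 22.77, 61.21.
Combined standard total = 318 700; weights = 0.2265, 0.2124, 0.2655, 0.2956.
The Lakeside Province: 0.2265×2.32 + 0.2124×14.26 + 0.2655×27.17 + 0.2956×46.70 = 24.5712 per 10 000.
The Central Province: 0.2265×1.33 + 0.2124×12.56 + 0.2655×22.77 + 0.2956×61.21 = 27.1088 per 10 000.
Difference = 24.5712 − 27.1088 = -2.5377.

-2.5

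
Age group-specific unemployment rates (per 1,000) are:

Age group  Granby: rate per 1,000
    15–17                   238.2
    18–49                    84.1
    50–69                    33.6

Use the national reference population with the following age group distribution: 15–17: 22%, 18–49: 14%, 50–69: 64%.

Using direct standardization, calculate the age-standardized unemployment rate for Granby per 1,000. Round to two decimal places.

Standard weights: 0.22, 0.14, 0.64.
Standardized rate: 0.2200×238.2 + 0.1400×84.1 + 0.6400×33.6 = 85.6820 per 1,000.

85.68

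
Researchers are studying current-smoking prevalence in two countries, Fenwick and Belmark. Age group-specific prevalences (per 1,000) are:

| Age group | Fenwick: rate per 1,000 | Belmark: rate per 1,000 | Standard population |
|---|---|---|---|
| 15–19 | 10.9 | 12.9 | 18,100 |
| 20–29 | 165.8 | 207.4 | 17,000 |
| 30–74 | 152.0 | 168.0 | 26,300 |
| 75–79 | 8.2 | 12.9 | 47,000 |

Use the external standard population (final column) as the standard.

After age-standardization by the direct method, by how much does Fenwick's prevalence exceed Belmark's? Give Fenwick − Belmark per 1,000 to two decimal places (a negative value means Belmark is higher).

Standard total = 108,400; weights = 0.1670, 0.1568, 0.2426, 0.4336.
Fenwick: 0.1670×10.9 + 0.1568×165.8 + 0.2426×152.0 + 0.4336×8.2 = 68.2554 per 1,000.
Belmark: 0.1670×12.9 + 0.1568×207.4 + 0.2426×168.0 + 0.4336×12.9 = 81.0331 per 1,000.
Difference = 68.2554 − 81.0331 = -12.7777.

-12.78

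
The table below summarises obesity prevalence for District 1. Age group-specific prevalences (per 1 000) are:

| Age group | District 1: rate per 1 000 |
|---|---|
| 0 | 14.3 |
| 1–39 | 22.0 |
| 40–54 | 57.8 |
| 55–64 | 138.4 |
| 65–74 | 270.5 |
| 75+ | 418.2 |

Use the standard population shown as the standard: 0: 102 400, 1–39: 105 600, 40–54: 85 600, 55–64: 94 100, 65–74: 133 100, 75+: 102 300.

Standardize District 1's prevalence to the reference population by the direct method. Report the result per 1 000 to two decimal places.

161.36

Standard total = 623 100; weights = 0.1643, 0.1695, 0.1374, 0.1510, 0.2136, 0.1642.
Standardized rate: 0.1643×14.3 + 0.1695×22.0 + 0.1374×57.8 + 0.1510×138.4 + 0.2136×270.5 + 0.1642×418.2 = 161.3610 per 1 000.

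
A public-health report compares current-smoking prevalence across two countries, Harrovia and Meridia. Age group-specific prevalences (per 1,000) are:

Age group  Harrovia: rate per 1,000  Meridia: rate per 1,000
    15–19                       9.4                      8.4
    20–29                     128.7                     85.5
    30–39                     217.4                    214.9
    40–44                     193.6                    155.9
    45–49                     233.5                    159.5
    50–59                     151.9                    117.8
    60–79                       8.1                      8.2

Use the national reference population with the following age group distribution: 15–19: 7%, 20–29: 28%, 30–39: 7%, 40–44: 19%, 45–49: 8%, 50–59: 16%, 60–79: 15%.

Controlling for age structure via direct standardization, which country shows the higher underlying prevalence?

Standard weights: 0.07, 0.28, 0.07, 0.19, 0.08, 0.16, 0.15.
Harrovia: 0.0700×9.4 + 0.2800×128.7 + 0.0700×217.4 + 0.1900×193.6 + 0.0800×233.5 + 0.1600×151.9 + 0.1500×8.1 = 132.8950 per 1,000.
Meridia: 0.0700×8.4 + 0.2800×85.5 + 0.0700×214.9 + 0.1900×155.9 + 0.0800×159.5 + 0.1600×117.8 + 0.1500×8.2 = 102.0300 per 1,000.

Harrovia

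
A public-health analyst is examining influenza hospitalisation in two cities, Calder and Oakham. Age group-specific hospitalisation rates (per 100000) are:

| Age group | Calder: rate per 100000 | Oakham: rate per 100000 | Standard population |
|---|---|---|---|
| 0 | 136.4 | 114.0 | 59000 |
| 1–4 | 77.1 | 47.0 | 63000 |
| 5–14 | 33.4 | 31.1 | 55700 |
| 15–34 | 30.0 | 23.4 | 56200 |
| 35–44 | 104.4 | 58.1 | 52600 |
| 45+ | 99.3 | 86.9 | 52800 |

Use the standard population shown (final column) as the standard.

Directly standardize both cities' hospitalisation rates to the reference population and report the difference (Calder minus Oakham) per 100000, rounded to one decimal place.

20.1

Standard total = 339300; weights = 0.1739, 0.1857, 0.1642, 0.1656, 0.1550, 0.1556.
Calder: 0.1739×136.4 + 0.1857×77.1 + 0.1642×33.4 + 0.1656×30.0 + 0.1550×104.4 + 0.1556×99.3 = 80.1231 per 100000.
Oakham: 0.1739×114.0 + 0.1857×47.0 + 0.1642×31.1 + 0.1656×23.4 + 0.1550×58.1 + 0.1556×86.9 = 60.0611 per 100000.
Difference = 80.1231 − 60.0611 = 20.0620.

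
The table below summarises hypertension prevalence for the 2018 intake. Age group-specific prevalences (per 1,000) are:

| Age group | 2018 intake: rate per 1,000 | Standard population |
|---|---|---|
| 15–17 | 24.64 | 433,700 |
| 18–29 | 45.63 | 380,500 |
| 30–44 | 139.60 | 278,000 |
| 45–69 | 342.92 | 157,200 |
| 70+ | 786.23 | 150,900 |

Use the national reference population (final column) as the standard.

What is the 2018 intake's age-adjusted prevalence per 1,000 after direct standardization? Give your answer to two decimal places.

Standard total = 1,400,300; weights = 0.3097, 0.2717, 0.1985, 0.1123, 0.1078.
Standardized rate: 0.3097×24.64 + 0.2717×45.63 + 0.1985×139.60 + 0.1123×342.92 + 0.1078×786.23 = 170.9680 per 1,000.

170.97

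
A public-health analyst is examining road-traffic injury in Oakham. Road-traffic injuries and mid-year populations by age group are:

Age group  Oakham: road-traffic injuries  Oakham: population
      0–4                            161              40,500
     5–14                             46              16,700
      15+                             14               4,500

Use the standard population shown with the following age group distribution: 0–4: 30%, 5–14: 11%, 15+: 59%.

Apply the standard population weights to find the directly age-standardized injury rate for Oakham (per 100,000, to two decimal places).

Age-specific rates per 100,000 for Oakham: 397.53, 275.45, 311.11.
Standard weights: 0.30, 0.11, 0.59.
Standardized rate: 0.3000×397.53 + 0.1100×275.45 + 0.5900×311.11 = 333.1142 per 100,000.

333.11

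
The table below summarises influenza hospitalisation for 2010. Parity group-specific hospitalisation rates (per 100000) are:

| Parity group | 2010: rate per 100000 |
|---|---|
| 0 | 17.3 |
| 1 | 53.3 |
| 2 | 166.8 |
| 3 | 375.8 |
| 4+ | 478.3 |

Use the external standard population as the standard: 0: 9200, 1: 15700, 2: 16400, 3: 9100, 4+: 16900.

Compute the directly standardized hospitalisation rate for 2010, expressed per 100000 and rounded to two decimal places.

Standard total = 67300; weights = 0.1367, 0.2333, 0.2437, 0.1352, 0.2511.
Standardized rate: 0.1367×17.3 + 0.2333×53.3 + 0.2437×166.8 + 0.1352×375.8 + 0.2511×478.3 = 226.3676 per 100000.

226.37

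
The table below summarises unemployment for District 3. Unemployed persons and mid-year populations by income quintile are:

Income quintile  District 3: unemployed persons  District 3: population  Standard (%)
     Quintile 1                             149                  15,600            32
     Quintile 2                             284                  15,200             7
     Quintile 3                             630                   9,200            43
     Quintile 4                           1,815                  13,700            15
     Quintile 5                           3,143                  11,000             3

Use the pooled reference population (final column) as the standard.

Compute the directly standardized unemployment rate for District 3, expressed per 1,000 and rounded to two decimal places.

62.25

Income-specific rates per 1,000 for District 3: 9.551, 18.684, 68.478, 132.482, 285.727.
Standard weights: 0.32, 0.07, 0.43, 0.15, 0.03.
Standardized rate: 0.3200×9.551 + 0.0700×18.684 + 0.4300×68.478 + 0.1500×132.482 + 0.0300×285.727 = 62.2540 per 1,000.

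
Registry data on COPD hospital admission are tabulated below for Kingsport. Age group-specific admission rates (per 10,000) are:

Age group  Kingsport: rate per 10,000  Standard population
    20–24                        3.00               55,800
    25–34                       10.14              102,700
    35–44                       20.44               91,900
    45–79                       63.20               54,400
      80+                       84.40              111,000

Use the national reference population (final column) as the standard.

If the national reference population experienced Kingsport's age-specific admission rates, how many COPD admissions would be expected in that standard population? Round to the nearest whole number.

1589

Expected COPD admissions = Σ (standard pop × age-specific rate ÷ 10,000)
= 55,800×3.00/10,000 + 102,700×10.14/10,000 + 91,900×20.44/10,000 + 54,400×63.20/10,000 + 111,000×84.40/10,000
= 16.74 + 104.14 + 187.84 + 343.81 + 936.84 = 1589.37.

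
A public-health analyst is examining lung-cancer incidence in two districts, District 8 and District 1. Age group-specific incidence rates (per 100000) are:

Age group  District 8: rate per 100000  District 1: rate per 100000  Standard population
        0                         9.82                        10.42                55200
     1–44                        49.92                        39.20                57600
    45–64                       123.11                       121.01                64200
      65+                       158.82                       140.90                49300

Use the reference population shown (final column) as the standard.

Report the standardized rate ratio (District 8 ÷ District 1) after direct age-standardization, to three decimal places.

Standard total = 226300; weights = 0.2439, 0.2545, 0.2837, 0.2179.
District 8: 0.2439×9.82 + 0.2545×49.92 + 0.2837×123.11 + 0.2179×158.82 = 84.6264 per 100000.
District 1: 0.2439×10.42 + 0.2545×39.20 + 0.2837×121.01 + 0.2179×140.90 = 77.5445 per 100000.
Ratio = 84.6264 ÷ 77.5445 = 1.09133.

1.091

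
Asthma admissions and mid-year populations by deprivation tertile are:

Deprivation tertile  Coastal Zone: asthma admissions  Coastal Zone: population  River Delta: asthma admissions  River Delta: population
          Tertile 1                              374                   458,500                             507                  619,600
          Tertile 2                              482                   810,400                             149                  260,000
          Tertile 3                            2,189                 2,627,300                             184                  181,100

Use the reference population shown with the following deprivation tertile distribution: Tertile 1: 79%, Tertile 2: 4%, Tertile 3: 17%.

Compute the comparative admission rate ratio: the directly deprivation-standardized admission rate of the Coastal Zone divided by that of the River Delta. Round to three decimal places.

Deprivation-specific rates per 10,000 for the Coastal Zone: 8.16, 5.95, 8.33.
For the River Delta: 8.18, 5.73, 10.16.
Standard weights: 0.79, 0.04, 0.17.
The Coastal Zone: 0.7900×8.16 + 0.0400×5.95 + 0.1700×8.33 = 8.0984 per 10,000.
The River Delta: 0.7900×8.18 + 0.0400×5.73 + 0.1700×10.16 = 8.4208 per 10,000.
Ratio = 8.0984 ÷ 8.4208 = 0.96171.

0.962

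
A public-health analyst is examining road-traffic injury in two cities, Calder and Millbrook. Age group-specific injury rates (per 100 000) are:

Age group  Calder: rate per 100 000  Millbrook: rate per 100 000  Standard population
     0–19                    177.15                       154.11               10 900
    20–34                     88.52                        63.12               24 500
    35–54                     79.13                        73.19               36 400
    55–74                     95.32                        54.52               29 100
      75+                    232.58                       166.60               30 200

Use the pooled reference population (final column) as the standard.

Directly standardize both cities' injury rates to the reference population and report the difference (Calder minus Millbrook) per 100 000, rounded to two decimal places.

Standard total = 131 100; weights = 0.0831, 0.1869, 0.2777, 0.2220, 0.2304.
Calder: 0.0831×177.15 + 0.1869×88.52 + 0.2777×79.13 + 0.2220×95.32 + 0.2304×232.58 = 127.9766 per 100 000.
Millbrook: 0.0831×154.11 + 0.1869×63.12 + 0.2777×73.19 + 0.2220×54.52 + 0.2304×166.60 = 95.4097 per 100 000.
Difference = 127.9766 − 95.4097 = 32.5670.

32.57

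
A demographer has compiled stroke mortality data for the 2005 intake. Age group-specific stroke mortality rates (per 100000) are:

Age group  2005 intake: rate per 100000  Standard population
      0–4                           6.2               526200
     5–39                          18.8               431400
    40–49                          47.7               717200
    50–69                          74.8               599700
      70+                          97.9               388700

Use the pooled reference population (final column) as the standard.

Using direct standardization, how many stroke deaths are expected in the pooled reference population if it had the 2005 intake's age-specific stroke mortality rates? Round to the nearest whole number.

Expected stroke deaths = Σ (standard pop × age-specific rate ÷ 100000)
= 526200×6.2/100000 + 431400×18.8/100000 + 717200×47.7/100000 + 599700×74.8/100000 + 388700×97.9/100000
= 32.62 + 81.10 + 342.10 + 448.58 + 380.54 = 1284.94.

1285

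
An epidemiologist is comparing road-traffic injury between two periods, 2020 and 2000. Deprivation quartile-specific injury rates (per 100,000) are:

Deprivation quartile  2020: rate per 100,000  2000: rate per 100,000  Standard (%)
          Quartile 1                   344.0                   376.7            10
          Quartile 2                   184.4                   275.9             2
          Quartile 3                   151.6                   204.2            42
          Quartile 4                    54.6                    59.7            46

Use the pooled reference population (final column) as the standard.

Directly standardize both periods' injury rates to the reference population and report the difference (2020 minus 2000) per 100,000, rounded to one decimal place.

Standard weights: 0.10, 0.02, 0.42, 0.46.
2020: 0.1000×344.0 + 0.0200×184.4 + 0.4200×151.6 + 0.4600×54.6 = 126.8760 per 100,000.
2000: 0.1000×376.7 + 0.0200×275.9 + 0.4200×204.2 + 0.4600×59.7 = 156.4140 per 100,000.
Difference = 126.8760 − 156.4140 = -29.5380.

-29.5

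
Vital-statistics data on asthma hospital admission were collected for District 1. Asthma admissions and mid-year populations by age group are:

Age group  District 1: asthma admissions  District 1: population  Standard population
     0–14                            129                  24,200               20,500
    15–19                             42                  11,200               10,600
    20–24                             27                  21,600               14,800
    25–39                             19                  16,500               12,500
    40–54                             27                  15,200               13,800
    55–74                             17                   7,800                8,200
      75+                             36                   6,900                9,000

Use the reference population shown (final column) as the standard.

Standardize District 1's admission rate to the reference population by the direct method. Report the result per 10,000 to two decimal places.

30.34

Age-specific rates per 10,000 for District 1: 53.31, 37.50, 12.50, 11.52, 17.76, 21.79, 52.17.
Standard total = 89,400; weights = 0.2293, 0.1186, 0.1655, 0.1398, 0.1544, 0.0917, 0.1007.
Standardized rate: 0.2293×53.31 + 0.1186×37.50 + 0.1655×12.50 + 0.1398×11.52 + 0.1544×17.76 + 0.0917×21.79 + 0.1007×52.17 = 30.3425 per 10,000.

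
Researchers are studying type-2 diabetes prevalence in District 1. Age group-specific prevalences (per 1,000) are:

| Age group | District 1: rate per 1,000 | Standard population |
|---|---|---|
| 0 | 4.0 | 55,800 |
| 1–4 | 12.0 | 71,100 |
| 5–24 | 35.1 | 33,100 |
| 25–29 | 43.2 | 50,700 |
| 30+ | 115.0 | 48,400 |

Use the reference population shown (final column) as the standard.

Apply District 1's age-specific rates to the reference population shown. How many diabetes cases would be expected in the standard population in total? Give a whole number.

9994

Expected diabetes cases = Σ (standard pop × age-specific rate ÷ 1,000)
= 55,800×4.0/1,000 + 71,100×12.0/1,000 + 33,100×35.1/1,000 + 50,700×43.2/1,000 + 48,400×115.0/1,000
= 223.20 + 853.20 + 1161.81 + 2190.24 + 5566.00 = 9994.45.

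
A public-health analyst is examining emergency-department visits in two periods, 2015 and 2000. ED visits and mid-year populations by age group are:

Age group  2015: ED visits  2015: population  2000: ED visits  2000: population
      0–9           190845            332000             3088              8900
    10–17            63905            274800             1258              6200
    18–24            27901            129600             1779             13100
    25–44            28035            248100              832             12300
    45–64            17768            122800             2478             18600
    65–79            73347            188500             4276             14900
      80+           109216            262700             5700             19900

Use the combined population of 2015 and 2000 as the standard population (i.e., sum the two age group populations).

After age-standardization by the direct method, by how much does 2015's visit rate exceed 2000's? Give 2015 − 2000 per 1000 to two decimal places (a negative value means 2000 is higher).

101.73

Age-specific rates per 1000 for 2015: 574.834, 232.551, 215.285, 112.999, 144.691, 389.109, 415.744.
For 2000: 346.966, 202.903, 135.802, 67.642, 133.226, 286.980, 286.432.
Combined standard total = 1652400; weights = 0.2063, 0.1701, 0.0864, 0.1576, 0.0856, 0.1231, 0.1710.
2015: 0.2063×574.834 + 0.1701×232.551 + 0.0864×215.285 + 0.1576×112.999 + 0.0856×144.691 + 0.1231×389.109 + 0.1710×415.744 = 325.9182 per 1000.
2000: 0.2063×346.966 + 0.1701×202.903 + 0.0864×135.802 + 0.1576×67.642 + 0.0856×133.226 + 0.1231×286.980 + 0.1710×286.432 = 224.1861 per 1000.
Difference = 325.9182 − 224.1861 = 101.7321.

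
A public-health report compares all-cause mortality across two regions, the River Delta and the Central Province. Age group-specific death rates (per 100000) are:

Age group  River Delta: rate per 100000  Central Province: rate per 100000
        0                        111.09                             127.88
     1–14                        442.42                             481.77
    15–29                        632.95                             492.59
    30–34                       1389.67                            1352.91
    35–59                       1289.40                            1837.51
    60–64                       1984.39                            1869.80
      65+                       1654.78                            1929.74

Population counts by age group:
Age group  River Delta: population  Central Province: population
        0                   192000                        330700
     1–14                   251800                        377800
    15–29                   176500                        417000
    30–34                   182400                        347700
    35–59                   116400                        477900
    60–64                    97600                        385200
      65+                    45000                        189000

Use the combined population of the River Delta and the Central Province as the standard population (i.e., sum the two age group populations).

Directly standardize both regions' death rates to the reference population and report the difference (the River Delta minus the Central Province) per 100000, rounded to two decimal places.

-74.02

Combined standard total = 3587000; weights = 0.1457, 0.1755, 0.1655, 0.1478, 0.1657, 0.1346, 0.0652.
The River Delta: 0.1457×111.09 + 0.1755×442.42 + 0.1655×632.95 + 0.1478×1389.67 + 0.1657×1289.40 + 0.1346×1984.39 + 0.0652×1654.78 = 992.6141 per 100000.
The Central Province: 0.1457×127.88 + 0.1755×481.77 + 0.1655×492.59 + 0.1478×1352.91 + 0.1657×1837.51 + 0.1346×1869.80 + 0.0652×1929.74 = 1066.6367 per 100000.
Difference = 992.6141 − 1066.6367 = -74.0226.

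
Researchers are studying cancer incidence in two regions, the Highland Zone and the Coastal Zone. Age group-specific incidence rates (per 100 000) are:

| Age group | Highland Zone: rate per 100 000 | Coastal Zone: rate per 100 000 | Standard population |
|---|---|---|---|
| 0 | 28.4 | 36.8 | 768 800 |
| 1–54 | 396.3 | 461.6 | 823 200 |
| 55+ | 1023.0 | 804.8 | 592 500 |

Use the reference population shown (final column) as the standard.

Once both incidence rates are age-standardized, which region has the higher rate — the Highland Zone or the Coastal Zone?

Highland Zone

Standard total = 2 184 500; weights = 0.3519, 0.3768, 0.2712.
The Highland Zone: 0.3519×28.4 + 0.3768×396.3 + 0.2712×1023.0 = 436.8027 per 100 000.
The Coastal Zone: 0.3519×36.8 + 0.3768×461.6 + 0.2712×804.8 = 405.1842 per 100 000.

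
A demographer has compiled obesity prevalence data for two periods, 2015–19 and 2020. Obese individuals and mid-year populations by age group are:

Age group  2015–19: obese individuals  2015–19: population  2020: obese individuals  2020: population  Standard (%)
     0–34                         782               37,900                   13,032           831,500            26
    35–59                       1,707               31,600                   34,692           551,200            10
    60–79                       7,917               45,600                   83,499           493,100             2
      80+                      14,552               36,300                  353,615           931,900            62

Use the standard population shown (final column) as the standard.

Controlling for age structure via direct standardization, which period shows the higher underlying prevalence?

Age-specific rates per 1,000 for 2015–19: 20.633, 54.019, 173.618, 400.882.
For 2020: 15.673, 62.939, 169.335, 379.456.
Standard weights: 0.26, 0.10, 0.02, 0.62.
2015–19: 0.2600×20.633 + 0.1000×54.019 + 0.0200×173.618 + 0.6200×400.882 = 262.7855 per 1,000.
2020: 0.2600×15.673 + 0.1000×62.939 + 0.0200×169.335 + 0.6200×379.456 = 249.0182 per 1,000.
The crude rates (164.85 vs 172.68) would put 2020 higher, but that reflects its age composition; once standardized to a common age structure, 2015–19 has the higher underlying rate.

2015–19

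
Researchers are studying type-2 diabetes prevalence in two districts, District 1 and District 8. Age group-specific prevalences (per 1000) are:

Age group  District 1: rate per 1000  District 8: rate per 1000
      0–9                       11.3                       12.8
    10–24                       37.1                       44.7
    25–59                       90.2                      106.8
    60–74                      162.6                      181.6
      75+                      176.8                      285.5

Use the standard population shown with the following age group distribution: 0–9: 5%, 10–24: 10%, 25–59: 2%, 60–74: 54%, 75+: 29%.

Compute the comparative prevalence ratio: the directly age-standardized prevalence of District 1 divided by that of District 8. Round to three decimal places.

Standard weights: 0.05, 0.10, 0.02, 0.54, 0.29.
District 1: 0.0500×11.3 + 0.1000×37.1 + 0.0200×90.2 + 0.5400×162.6 + 0.2900×176.8 = 145.1550 per 1000.
District 8: 0.0500×12.8 + 0.1000×44.7 + 0.0200×106.8 + 0.5400×181.6 + 0.2900×285.5 = 188.1050 per 1000.
Ratio = 145.1550 ÷ 188.1050 = 0.77167.

0.772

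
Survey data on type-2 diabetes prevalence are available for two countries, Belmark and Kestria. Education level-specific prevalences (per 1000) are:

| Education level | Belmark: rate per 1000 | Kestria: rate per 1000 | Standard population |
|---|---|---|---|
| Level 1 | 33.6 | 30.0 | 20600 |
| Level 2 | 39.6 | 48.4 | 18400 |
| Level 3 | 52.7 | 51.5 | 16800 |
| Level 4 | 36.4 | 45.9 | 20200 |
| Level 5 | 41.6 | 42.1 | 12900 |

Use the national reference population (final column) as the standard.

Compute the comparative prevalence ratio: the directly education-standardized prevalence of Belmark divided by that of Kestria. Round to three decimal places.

Standard total = 88900; weights = 0.2317, 0.2070, 0.1890, 0.2272, 0.1451.
Belmark: 0.2317×33.6 + 0.2070×39.6 + 0.1890×52.7 + 0.2272×36.4 + 0.1451×41.6 = 40.2484 per 1000.
Kestria: 0.2317×30.0 + 0.2070×48.4 + 0.1890×51.5 + 0.2272×45.9 + 0.1451×42.1 = 43.2399 per 1000.
Ratio = 40.2484 ÷ 43.2399 = 0.93081.

0.931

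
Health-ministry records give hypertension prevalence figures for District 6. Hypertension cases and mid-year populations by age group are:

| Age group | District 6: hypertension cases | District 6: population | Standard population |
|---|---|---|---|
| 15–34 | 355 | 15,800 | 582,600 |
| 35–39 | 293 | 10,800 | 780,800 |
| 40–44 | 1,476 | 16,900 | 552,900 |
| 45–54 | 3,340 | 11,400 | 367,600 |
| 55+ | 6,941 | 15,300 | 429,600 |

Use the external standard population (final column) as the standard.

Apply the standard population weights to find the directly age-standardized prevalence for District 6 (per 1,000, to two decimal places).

141.94

Age-specific rates per 1,000 for District 6: 22.468, 27.130, 87.337, 292.982, 453.660.
Standard total = 2,713,500; weights = 0.2147, 0.2877, 0.2038, 0.1355, 0.1583.
Standardized rate: 0.2147×22.468 + 0.2877×27.130 + 0.2038×87.337 + 0.1355×292.982 + 0.1583×453.660 = 141.9401 per 1,000.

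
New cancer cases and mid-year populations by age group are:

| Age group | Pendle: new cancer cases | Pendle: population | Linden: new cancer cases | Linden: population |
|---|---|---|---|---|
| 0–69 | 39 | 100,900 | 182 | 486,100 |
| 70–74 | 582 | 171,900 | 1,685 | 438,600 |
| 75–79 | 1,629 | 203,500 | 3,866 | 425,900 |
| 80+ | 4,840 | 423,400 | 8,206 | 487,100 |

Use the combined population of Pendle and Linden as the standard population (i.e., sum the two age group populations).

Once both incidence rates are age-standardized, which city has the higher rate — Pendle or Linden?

Age-specific rates per 100,000 for Pendle: 38.65, 338.57, 800.49, 1143.13.
For Linden: 37.44, 384.18, 907.72, 1684.66.
Combined standard total = 2,737,400; weights = 0.2144, 0.2230, 0.2299, 0.3326.
Pendle: 0.2144×38.65 + 0.2230×338.57 + 0.2299×800.49 + 0.3326×1143.13 = 648.0718 per 100,000.
Linden: 0.2144×37.44 + 0.2230×384.18 + 0.2299×907.72 + 0.3326×1684.66 = 862.7627 per 100,000.
The crude rates (788.04 vs 758.50) would put Pendle higher, but that reflects its age composition; once standardized to a common age structure, Linden has the higher underlying rate.

Linden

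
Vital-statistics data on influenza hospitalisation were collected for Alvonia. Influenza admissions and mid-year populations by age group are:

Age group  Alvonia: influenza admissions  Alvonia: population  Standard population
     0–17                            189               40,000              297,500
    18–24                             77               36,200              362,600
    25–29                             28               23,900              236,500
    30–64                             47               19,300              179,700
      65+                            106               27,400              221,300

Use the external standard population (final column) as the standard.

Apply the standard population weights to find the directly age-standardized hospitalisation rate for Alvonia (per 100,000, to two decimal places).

Age-specific rates per 100,000 for Alvonia: 472.50, 212.71, 117.15, 243.52, 386.86.
Standard total = 1,297,600; weights = 0.2293, 0.2794, 0.1823, 0.1385, 0.1705.
Standardized rate: 0.2293×472.50 + 0.2794×212.71 + 0.1823×117.15 + 0.1385×243.52 + 0.1705×386.86 = 288.8232 per 100,000.

288.82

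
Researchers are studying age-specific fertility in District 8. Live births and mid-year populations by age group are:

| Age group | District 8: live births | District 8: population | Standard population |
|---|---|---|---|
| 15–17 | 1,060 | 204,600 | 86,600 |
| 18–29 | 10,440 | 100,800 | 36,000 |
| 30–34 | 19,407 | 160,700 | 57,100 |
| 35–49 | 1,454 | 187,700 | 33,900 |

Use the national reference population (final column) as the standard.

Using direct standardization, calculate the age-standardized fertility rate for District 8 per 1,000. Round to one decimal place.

53.1

Age-specific rates per 1,000 for District 8: 5.181, 103.571, 120.765, 7.746.
Standard total = 213,600; weights = 0.4054, 0.1685, 0.2673, 0.1587.
Standardized rate: 0.4054×5.181 + 0.1685×103.571 + 0.2673×120.765 + 0.1587×7.746 = 53.0690 per 1,000.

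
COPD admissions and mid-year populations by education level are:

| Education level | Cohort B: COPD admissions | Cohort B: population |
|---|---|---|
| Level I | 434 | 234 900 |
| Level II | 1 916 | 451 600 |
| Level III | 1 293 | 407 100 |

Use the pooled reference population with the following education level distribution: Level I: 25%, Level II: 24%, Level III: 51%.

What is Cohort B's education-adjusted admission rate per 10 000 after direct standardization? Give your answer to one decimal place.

Education-specific rates per 10 000 for Cohort B: 18.48, 42.43, 31.76.
Standard weights: 0.25, 0.24, 0.51.
Standardized rate: 0.2500×18.48 + 0.2400×42.43 + 0.5100×31.76 = 30.9997 per 10 000.

31.0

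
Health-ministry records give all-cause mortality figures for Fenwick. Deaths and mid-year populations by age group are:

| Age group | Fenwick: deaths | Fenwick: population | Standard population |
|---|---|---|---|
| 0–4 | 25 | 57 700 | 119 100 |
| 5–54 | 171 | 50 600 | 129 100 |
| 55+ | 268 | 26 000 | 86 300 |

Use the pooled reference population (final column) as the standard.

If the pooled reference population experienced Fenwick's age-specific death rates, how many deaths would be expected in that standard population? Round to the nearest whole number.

Age-specific rates per 100 000 for Fenwick: 43.33, 337.94, 1030.77.
Expected deaths = Σ (standard pop × age-specific rate ÷ 100 000)
= 119 100×43.33/100 000 + 129 100×337.94/100 000 + 86 300×1030.77/100 000
= 51.60 + 436.29 + 889.55 = 1377.44.

1377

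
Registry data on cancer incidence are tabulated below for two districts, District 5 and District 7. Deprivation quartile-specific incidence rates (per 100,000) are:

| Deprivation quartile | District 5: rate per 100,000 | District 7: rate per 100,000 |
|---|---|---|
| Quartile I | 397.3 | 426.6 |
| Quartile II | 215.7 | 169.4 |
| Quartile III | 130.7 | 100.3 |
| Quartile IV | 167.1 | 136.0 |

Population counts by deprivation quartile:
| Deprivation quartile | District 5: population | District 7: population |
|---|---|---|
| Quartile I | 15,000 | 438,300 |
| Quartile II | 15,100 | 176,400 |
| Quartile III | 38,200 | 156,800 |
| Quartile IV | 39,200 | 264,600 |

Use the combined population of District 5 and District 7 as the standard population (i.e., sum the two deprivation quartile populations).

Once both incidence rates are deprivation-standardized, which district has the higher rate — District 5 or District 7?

Combined standard total = 1,143,600; weights = 0.3964, 0.1675, 0.1705, 0.2657.
District 5: 0.3964×397.3 + 0.1675×215.7 + 0.1705×130.7 + 0.2657×167.1 = 260.2782 per 100,000.
District 7: 0.3964×426.6 + 0.1675×169.4 + 0.1705×100.3 + 0.2657×136.0 = 250.6936 per 100,000.
The crude rates (193.11 vs 259.22) would put District 7 higher, but that reflects its deprivation composition; once standardized to a common deprivation structure, District 5 has the higher underlying rate.

District 5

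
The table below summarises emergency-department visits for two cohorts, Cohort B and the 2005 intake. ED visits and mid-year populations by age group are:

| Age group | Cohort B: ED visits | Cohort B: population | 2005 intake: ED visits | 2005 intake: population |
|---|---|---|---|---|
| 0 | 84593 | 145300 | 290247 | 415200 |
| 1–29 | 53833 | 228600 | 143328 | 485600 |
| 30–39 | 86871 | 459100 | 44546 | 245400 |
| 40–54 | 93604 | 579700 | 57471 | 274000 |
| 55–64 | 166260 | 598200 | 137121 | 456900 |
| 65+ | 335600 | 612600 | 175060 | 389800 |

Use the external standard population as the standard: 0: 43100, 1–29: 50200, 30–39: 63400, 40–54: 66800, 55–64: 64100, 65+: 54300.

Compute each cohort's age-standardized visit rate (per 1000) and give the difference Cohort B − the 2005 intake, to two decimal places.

Age-specific rates per 1000 for Cohort B: 582.195, 235.490, 189.220, 161.470, 277.934, 547.829.
For the 2005 intake: 699.053, 295.157, 181.524, 209.748, 300.112, 449.102.
Standard total = 341900; weights = 0.1261, 0.1468, 0.1854, 0.1954, 0.1875, 0.1588.
Cohort B: 0.1261×582.195 + 0.1468×235.490 + 0.1854×189.220 + 0.1954×161.470 + 0.1875×277.934 + 0.1588×547.829 = 313.7164 per 1000.
The 2005 intake: 0.1261×699.053 + 0.1468×295.157 + 0.1854×181.524 + 0.1954×209.748 + 0.1875×300.112 + 0.1588×449.102 = 333.6919 per 1000.
Difference = 313.7164 − 333.6919 = -19.9755.

-19.98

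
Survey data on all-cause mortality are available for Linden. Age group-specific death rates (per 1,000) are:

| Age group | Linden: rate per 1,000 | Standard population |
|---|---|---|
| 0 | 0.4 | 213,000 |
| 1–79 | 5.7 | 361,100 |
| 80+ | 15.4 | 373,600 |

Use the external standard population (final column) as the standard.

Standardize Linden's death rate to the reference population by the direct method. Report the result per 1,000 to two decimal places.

Standard total = 947,700; weights = 0.2248, 0.3810, 0.3942.
Standardized rate: 0.2248×0.4 + 0.3810×5.7 + 0.3942×15.4 = 8.3327 per 1,000.

8.33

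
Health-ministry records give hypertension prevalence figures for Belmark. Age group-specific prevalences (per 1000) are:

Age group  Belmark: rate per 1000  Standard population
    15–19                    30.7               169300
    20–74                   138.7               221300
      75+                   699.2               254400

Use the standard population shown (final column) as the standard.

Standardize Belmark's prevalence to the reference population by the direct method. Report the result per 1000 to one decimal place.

331.4

Standard total = 645000; weights = 0.2625, 0.3431, 0.3944.
Standardized rate: 0.2625×30.7 + 0.3431×138.7 + 0.3944×699.2 = 331.4237 per 1000.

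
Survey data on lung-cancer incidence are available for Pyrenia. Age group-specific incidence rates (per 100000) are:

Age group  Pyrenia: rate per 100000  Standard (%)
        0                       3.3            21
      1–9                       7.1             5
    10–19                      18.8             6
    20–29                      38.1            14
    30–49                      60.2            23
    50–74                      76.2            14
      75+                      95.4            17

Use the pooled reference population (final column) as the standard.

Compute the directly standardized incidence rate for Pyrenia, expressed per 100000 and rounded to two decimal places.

48.24

Standard weights: 0.21, 0.05, 0.06, 0.14, 0.23, 0.14, 0.17.
Standardized rate: 0.2100×3.3 + 0.0500×7.1 + 0.0600×18.8 + 0.1400×38.1 + 0.2300×60.2 + 0.1400×76.2 + 0.1700×95.4 = 48.2420 per 100000.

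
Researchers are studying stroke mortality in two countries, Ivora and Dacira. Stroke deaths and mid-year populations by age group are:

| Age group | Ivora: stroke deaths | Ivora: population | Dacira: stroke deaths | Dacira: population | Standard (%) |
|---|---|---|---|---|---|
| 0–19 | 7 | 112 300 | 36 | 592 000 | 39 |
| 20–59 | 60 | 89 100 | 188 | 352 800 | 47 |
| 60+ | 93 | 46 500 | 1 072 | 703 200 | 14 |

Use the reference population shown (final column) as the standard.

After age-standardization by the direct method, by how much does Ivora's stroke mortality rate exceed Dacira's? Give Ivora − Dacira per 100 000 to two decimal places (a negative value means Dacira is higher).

13.32

Age-specific rates per 100 000 for Ivora: 6.23, 67.34, 200.00.
For Dacira: 6.08, 53.29, 152.45.
Standard weights: 0.39, 0.47, 0.14.
Ivora: 0.3900×6.23 + 0.4700×67.34 + 0.1400×200.00 = 62.0808 per 100 000.
Dacira: 0.3900×6.08 + 0.4700×53.29 + 0.1400×152.45 = 48.7594 per 100 000.
Difference = 62.0808 − 48.7594 = 13.3214.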